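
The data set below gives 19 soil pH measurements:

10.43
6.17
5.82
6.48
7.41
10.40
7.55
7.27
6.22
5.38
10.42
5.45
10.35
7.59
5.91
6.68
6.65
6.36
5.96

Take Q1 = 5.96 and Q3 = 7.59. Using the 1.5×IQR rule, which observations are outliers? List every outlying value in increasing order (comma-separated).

IQR = Q3 − Q1 = 7.59 − 5.96 = 1.63.
Lower fence = Q1 − 1.5·IQR = 5.96 − 2.445 = 3.515.
Upper fence = Q3 + 1.5·IQR = 7.59 + 2.445 = 10.035.
10.35 > 10.035 → outlier.
10.40 > 10.035 → outlier.
10.42 > 10.035 → outlier.
10.43 > 10.035 → outlier.
All remaining values lie within [3.515, 10.035].

10.35, 10.40, 10.42, 10.43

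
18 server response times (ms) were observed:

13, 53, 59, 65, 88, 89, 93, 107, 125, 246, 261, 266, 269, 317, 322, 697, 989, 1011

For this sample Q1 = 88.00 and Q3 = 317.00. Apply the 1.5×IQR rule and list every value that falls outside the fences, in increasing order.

697, 989, 1011

IQR = Q3 − Q1 = 317.00 − 88.00 = 229.00.
Lower fence = Q1 − 1.5·IQR = 88.00 − 343.50 = -255.50.
Upper fence = Q3 + 1.5·IQR = 317.00 + 343.50 = 660.50.
697 > 660.50 → outlier.
989 > 660.50 → outlier.
1011 > 660.50 → outlier.
All remaining values lie within [-255.50, 660.50].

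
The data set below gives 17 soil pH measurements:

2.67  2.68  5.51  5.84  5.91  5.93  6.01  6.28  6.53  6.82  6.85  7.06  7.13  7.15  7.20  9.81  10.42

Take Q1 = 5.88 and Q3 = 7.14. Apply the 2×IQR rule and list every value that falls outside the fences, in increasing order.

IQR = Q3 − Q1 = 7.14 − 5.88 = 1.26.
Lower fence = Q1 − 2·IQR = 5.88 − 2.52 = 3.36.
Upper fence = Q3 + 2·IQR = 7.14 + 2.52 = 9.66.
2.67 < 3.36 → outlier.
2.68 < 3.36 → outlier.
9.81 > 9.66 → outlier.
10.42 > 9.66 → outlier.
All remaining values lie within [3.36, 9.66].

2.67, 2.68, 9.81, 10.42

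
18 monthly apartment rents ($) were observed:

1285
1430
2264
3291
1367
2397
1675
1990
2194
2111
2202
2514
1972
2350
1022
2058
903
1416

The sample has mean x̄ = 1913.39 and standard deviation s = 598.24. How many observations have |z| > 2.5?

Cutoffs: x̄ ± 2.5s = [417.79, 3408.99].
Every value lies within the cutoffs.

0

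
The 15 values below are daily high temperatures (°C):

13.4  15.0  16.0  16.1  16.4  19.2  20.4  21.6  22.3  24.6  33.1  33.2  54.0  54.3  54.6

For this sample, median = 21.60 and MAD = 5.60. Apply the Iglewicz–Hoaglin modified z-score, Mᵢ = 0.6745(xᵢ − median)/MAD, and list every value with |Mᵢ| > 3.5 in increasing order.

54.0, 54.3, 54.6

|Mᵢ| > 3.5 ⇔ |xᵢ − 21.60| > 3.5·5.60/0.6745 = 29.06.
So outliers lie outside [-7.46, 50.66].
54.0: M = 3.90 → outlier.
54.3: M = 3.94 → outlier.
54.6: M = 3.97 → outlier.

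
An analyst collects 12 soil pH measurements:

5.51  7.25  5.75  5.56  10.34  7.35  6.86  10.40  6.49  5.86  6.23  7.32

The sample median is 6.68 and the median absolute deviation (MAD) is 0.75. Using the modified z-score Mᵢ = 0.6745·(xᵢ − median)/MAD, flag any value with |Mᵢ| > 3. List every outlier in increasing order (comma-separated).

|Mᵢ| > 3 ⇔ |xᵢ − 6.68| > 3·0.75/0.6745 = 3.34.
So outliers lie outside [3.34, 10.02].
10.34: M = 3.29 → outlier.
10.40: M = 3.35 → outlier.

10.34, 10.40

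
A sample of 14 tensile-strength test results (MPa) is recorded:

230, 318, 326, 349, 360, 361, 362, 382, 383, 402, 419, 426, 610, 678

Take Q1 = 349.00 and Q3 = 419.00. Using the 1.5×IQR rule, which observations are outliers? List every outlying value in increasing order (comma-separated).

230, 610, 678

IQR = Q3 − Q1 = 419.00 − 349.00 = 70.00.
Lower fence = Q1 − 1.5·IQR = 349.00 − 105.00 = 244.00.
Upper fence = Q3 + 1.5·IQR = 419.00 + 105.00 = 524.00.
230 < 244.00 → outlier.
610 > 524.00 → outlier.
678 > 524.00 → outlier.
All remaining values lie within [244.00, 524.00].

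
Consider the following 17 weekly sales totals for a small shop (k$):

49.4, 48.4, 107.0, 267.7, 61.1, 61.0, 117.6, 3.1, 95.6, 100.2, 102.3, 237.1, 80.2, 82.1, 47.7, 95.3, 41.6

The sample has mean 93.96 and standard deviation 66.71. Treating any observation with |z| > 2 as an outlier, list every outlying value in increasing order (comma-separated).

237.1, 267.7

Cutoffs at x̄ ± 2s: 93.96 ± 2·66.71 = [-39.46, 227.38].
237.1: z = 2.15, |z| > 2 → outlier.
267.7: z = 2.60, |z| > 2 → outlier.
Every other value lies within [-39.46, 227.38].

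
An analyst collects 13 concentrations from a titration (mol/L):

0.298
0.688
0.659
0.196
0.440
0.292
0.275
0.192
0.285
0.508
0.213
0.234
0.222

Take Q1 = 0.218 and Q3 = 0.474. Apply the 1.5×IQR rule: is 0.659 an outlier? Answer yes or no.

no

IQR = Q3 − Q1 = 0.474 − 0.218 = 0.256.
Lower fence = Q1 − 1.5·IQR = 0.218 − 0.384 = -0.166.
Upper fence = Q3 + 1.5·IQR = 0.474 + 0.384 = 0.858.
0.659 lies within [-0.166, 0.858].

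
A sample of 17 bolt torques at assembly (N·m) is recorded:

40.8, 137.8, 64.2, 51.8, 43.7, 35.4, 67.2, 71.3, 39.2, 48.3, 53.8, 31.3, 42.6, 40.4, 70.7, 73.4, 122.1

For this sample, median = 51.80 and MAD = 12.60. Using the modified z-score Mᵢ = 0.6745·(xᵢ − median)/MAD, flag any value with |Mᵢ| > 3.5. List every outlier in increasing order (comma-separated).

|Mᵢ| > 3.5 ⇔ |xᵢ − 51.80| > 3.5·12.60/0.6745 = 65.38.
So outliers lie outside [-13.58, 117.18].
122.1: M = 3.76 → outlier.
137.8: M = 4.60 → outlier.

122.1, 137.8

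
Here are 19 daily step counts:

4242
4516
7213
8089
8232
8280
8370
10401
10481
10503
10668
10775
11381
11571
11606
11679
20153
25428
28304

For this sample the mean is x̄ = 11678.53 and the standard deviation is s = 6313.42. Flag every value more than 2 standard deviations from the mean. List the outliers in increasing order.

Cutoffs at x̄ ± 2s: 11678.53 ± 2·6313.42 = [-948.31, 24305.37].
25428: z = 2.18, |z| > 2 → outlier.
28304: z = 2.63, |z| > 2 → outlier.
Every other value lies within [-948.31, 24305.37].

25428, 28304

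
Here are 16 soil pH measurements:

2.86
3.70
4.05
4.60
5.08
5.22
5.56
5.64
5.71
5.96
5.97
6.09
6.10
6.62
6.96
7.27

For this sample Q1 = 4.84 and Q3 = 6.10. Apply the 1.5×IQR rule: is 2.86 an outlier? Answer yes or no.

yes

IQR = Q3 − Q1 = 6.10 − 4.84 = 1.26.
Lower fence = Q1 − 1.5·IQR = 4.84 − 1.89 = 2.95.
Upper fence = Q3 + 1.5·IQR = 6.10 + 1.89 = 7.99.
2.86 lies below the lower fence.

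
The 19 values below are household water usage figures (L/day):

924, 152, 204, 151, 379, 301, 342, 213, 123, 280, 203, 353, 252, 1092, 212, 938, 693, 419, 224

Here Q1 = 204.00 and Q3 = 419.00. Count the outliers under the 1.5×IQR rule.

3

IQR = 215.00; fences at 204.00 − 322.50 = -118.50 and 419.00 + 322.50 = 741.50.
Outside the cutoffs: 924, 938, 1092.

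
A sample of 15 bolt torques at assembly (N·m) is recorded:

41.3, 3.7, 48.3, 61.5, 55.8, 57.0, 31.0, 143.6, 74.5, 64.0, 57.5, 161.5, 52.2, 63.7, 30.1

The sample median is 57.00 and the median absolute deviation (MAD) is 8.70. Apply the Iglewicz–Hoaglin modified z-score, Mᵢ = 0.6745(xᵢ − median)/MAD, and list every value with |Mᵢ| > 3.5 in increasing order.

3.7, 143.6, 161.5

|Mᵢ| > 3.5 ⇔ |xᵢ − 57.00| > 3.5·8.70/0.6745 = 45.14.
So outliers lie outside [11.86, 102.14].
3.7: M = -4.13 → outlier.
143.6: M = 6.71 → outlier.
161.5: M = 8.10 → outlier.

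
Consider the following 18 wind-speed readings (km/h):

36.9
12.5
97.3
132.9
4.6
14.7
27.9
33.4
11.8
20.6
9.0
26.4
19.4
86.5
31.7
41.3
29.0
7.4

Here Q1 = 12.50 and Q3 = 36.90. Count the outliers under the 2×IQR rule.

IQR = 24.40; fences at 12.50 − 48.80 = -36.30 and 36.90 + 48.80 = 85.70.
Outside the cutoffs: 86.5, 97.3, 132.9.

3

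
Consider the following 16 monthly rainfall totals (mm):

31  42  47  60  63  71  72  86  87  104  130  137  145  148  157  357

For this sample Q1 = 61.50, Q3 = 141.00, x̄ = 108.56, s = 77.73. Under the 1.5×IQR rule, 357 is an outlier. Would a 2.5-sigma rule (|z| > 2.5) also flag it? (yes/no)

yes

z = (357 − 108.56) / 77.73 = 3.20.
|z| = 3.20 > 2.5.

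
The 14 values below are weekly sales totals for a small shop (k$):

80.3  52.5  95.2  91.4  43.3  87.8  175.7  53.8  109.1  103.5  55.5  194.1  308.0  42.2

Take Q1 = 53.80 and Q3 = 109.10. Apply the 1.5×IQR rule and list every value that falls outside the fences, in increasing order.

IQR = Q3 − Q1 = 109.10 − 53.80 = 55.30.
Lower fence = Q1 − 1.5·IQR = 53.80 − 82.95 = -29.15.
Upper fence = Q3 + 1.5·IQR = 109.10 + 82.95 = 192.05.
194.1 > 192.05 → outlier.
308.0 > 192.05 → outlier.
All remaining values lie within [-29.15, 192.05].

194.1, 308.0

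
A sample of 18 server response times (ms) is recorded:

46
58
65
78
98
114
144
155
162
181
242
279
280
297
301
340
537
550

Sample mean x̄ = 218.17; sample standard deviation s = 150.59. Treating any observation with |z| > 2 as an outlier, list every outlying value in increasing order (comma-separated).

Cutoffs at x̄ ± 2s: 218.17 ± 2·150.59 = [-83.01, 519.35].
537: z = 2.12, |z| > 2 → outlier.
550: z = 2.20, |z| > 2 → outlier.
Every other value lies within [-83.01, 519.35].

537, 550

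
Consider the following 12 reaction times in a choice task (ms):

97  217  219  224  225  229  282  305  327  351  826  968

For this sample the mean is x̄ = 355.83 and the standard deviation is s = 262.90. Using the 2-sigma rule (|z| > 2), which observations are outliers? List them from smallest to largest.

968

Cutoffs at x̄ ± 2s: 355.83 ± 2·262.90 = [-169.97, 881.63].
968: z = 2.33, |z| > 2 → outlier.
Every other value lies within [-169.97, 881.63].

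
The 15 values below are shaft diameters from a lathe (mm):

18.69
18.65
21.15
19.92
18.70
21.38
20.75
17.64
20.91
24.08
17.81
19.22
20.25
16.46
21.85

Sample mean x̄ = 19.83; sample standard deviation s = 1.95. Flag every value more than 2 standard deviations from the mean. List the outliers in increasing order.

Cutoffs at x̄ ± 2s: 19.83 ± 2·1.95 = [15.93, 23.73].
24.08: z = 2.18, |z| > 2 → outlier.
Every other value lies within [15.93, 23.73].

24.08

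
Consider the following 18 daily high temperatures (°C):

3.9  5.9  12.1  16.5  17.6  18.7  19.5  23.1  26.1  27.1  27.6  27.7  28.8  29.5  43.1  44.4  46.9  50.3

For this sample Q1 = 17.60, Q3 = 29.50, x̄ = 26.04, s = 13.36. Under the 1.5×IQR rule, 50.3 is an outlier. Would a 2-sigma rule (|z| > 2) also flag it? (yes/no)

z = (50.3 − 26.04) / 13.36 = 1.82.
|z| = 1.82 ≤ 2.

no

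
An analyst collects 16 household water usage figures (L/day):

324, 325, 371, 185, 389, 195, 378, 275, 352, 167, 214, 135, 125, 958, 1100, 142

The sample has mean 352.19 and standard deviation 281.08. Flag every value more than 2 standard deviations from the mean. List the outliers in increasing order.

958, 1100

Cutoffs at x̄ ± 2s: 352.19 ± 2·281.08 = [-209.97, 914.35].
958: z = 2.16, |z| > 2 → outlier.
1100: z = 2.66, |z| > 2 → outlier.
Every other value lies within [-209.97, 914.35].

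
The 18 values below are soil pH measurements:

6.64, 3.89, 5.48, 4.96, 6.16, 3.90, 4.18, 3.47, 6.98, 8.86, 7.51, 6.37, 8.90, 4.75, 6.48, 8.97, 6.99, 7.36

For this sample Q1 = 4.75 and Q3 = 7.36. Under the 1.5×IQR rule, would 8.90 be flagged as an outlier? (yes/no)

IQR = Q3 − Q1 = 7.36 − 4.75 = 2.61.
Lower fence = Q1 − 1.5·IQR = 4.75 − 3.915 = 0.835.
Upper fence = Q3 + 1.5·IQR = 7.36 + 3.915 = 11.275.
8.90 lies within [0.835, 11.275].

no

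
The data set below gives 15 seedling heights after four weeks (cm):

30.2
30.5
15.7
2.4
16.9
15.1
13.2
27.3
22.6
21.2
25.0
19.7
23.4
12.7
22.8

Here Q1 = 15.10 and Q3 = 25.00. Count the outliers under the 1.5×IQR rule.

0

IQR = 9.90; fences at 15.10 − 14.85 = 0.25 and 25.00 + 14.85 = 39.85.
Every value lies within the cutoffs.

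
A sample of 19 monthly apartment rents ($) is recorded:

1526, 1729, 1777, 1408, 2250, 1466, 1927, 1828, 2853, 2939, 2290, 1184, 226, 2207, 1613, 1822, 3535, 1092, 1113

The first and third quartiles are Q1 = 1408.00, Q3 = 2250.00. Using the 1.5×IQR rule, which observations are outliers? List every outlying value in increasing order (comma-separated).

IQR = Q3 − Q1 = 2250.00 − 1408.00 = 842.00.
Lower fence = Q1 − 1.5·IQR = 1408.00 − 1263.00 = 145.00.
Upper fence = Q3 + 1.5·IQR = 2250.00 + 1263.00 = 3513.00.
3535 > 3513.00 → outlier.
All remaining values lie within [145.00, 3513.00].

3535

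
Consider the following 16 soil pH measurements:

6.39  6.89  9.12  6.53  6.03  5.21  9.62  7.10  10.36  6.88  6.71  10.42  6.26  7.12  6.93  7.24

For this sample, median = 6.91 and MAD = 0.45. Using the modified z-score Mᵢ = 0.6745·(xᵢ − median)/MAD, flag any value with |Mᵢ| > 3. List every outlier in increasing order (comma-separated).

9.12, 9.62, 10.36, 10.42

|Mᵢ| > 3 ⇔ |xᵢ − 6.91| > 3·0.45/0.6745 = 2.00.
So outliers lie outside [4.91, 8.91].
9.12: M = 3.31 → outlier.
9.62: M = 4.06 → outlier.
10.36: M = 5.17 → outlier.
10.42: M = 5.26 → outlier.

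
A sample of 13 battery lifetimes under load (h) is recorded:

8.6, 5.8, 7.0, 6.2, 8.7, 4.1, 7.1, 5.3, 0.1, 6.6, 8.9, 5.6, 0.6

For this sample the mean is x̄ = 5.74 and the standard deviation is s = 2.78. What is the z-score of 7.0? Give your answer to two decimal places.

0.45

z = (7.0 − 5.74) / 2.78 = 0.45.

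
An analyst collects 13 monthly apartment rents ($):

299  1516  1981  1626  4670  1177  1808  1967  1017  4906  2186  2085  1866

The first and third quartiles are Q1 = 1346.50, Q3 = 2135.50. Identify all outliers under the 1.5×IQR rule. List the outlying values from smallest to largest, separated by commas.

IQR = Q3 − Q1 = 2135.50 − 1346.50 = 789.00.
Lower fence = Q1 − 1.5·IQR = 1346.50 − 1183.50 = 163.00.
Upper fence = Q3 + 1.5·IQR = 2135.50 + 1183.50 = 3319.00.
4670 > 3319.00 → outlier.
4906 > 3319.00 → outlier.
All remaining values lie within [163.00, 3319.00].

4670, 4906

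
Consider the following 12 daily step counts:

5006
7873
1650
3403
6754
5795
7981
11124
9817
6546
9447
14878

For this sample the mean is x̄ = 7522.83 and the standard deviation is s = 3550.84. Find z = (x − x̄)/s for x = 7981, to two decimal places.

z = (7981 − 7522.83) / 3550.84 = 0.13.

0.13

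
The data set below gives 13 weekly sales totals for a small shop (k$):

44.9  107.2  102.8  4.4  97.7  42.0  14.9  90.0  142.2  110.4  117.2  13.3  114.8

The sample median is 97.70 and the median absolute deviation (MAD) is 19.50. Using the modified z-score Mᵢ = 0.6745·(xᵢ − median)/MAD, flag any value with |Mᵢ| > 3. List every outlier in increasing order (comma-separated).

4.4

|Mᵢ| > 3 ⇔ |xᵢ − 97.70| > 3·19.50/0.6745 = 86.73.
So outliers lie outside [10.97, 184.43].
4.4: M = -3.23 → outlier.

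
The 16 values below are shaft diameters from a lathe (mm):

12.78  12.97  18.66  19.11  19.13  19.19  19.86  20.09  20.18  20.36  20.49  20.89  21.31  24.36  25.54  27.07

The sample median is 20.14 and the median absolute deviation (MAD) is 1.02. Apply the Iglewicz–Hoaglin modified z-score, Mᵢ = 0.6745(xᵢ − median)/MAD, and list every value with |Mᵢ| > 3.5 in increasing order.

12.78, 12.97, 25.54, 27.07

|Mᵢ| > 3.5 ⇔ |xᵢ − 20.14| > 3.5·1.02/0.6745 = 5.29.
So outliers lie outside [14.85, 25.43].
12.78: M = -4.87 → outlier.
12.97: M = -4.74 → outlier.
25.54: M = 3.57 → outlier.
27.07: M = 4.58 → outlier.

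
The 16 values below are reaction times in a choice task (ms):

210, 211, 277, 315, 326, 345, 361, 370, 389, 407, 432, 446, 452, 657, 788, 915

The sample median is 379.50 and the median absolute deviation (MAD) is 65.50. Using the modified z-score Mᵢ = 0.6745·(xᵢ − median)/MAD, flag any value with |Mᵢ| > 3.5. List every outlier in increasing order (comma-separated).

788, 915

|Mᵢ| > 3.5 ⇔ |xᵢ − 379.50| > 3.5·65.50/0.6745 = 339.88.
So outliers lie outside [39.62, 719.38].
788: M = 4.21 → outlier.
915: M = 5.51 → outlier.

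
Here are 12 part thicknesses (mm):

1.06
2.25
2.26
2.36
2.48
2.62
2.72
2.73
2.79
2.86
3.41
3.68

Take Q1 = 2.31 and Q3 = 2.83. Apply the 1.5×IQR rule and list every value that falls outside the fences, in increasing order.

IQR = Q3 − Q1 = 2.83 − 2.31 = 0.52.
Lower fence = Q1 − 1.5·IQR = 2.31 − 0.78 = 1.53.
Upper fence = Q3 + 1.5·IQR = 2.83 + 0.78 = 3.61.
1.06 < 1.53 → outlier.
3.68 > 3.61 → outlier.
All remaining values lie within [1.53, 3.61].

1.06, 3.68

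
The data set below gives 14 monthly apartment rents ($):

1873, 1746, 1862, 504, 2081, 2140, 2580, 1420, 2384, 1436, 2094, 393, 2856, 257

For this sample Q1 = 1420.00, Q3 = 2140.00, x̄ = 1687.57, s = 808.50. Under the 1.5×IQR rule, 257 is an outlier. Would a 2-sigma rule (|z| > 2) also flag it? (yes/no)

no

z = (257 − 1687.57) / 808.50 = -1.77.
|z| = 1.77 ≤ 2.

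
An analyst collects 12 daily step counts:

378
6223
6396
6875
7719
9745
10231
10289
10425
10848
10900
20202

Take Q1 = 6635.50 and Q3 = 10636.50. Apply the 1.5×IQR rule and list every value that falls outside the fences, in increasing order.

378, 20202

IQR = Q3 − Q1 = 10636.50 − 6635.50 = 4001.00.
Lower fence = Q1 − 1.5·IQR = 6635.50 − 6001.50 = 634.00.
Upper fence = Q3 + 1.5·IQR = 10636.50 + 6001.50 = 16638.00.
378 < 634.00 → outlier.
20202 > 16638.00 → outlier.
All remaining values lie within [634.00, 16638.00].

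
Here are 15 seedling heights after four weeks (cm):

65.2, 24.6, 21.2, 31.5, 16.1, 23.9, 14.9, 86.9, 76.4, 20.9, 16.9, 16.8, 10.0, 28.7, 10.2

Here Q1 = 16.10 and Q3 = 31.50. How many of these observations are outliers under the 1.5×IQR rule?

IQR = 15.40; fences at 16.10 − 23.10 = -7.00 and 31.50 + 23.10 = 54.60.
Outside the cutoffs: 65.2, 76.4, 86.9.

3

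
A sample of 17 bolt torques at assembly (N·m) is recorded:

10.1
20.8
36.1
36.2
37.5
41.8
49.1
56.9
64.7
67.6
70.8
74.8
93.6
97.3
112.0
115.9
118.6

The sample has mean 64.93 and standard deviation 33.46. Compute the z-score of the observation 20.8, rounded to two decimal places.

z = (20.8 − 64.93) / 33.46 = -1.32.

-1.32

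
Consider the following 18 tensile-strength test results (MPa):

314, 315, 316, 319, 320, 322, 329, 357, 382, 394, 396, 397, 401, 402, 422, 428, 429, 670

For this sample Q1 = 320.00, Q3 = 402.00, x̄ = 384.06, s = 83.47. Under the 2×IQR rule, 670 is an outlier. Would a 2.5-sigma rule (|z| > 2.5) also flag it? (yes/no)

yes

z = (670 − 384.06) / 83.47 = 3.43.
|z| = 3.43 > 2.5.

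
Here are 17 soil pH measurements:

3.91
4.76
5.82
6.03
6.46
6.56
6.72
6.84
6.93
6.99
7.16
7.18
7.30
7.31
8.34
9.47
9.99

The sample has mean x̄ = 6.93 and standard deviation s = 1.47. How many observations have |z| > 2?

2

Cutoffs: x̄ ± 2s = [3.99, 9.87].
Outside the cutoffs: 3.91, 9.99.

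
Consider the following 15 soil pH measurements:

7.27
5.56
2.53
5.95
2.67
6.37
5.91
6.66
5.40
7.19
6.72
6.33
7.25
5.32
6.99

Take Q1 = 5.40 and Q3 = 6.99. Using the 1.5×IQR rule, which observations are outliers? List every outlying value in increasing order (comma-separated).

2.53, 2.67

IQR = Q3 − Q1 = 6.99 − 5.40 = 1.59.
Lower fence = Q1 − 1.5·IQR = 5.40 − 2.385 = 3.015.
Upper fence = Q3 + 1.5·IQR = 6.99 + 2.385 = 9.375.
2.53 < 3.015 → outlier.
2.67 < 3.015 → outlier.
All remaining values lie within [3.015, 9.375].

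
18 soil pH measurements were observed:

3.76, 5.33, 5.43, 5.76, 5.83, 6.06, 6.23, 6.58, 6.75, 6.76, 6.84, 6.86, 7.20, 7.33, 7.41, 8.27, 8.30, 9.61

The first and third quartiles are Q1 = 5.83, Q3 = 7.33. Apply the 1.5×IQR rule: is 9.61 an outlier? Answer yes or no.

IQR = Q3 − Q1 = 7.33 − 5.83 = 1.50.
Lower fence = Q1 − 1.5·IQR = 5.83 − 2.25 = 3.58.
Upper fence = Q3 + 1.5·IQR = 7.33 + 2.25 = 9.58.
9.61 lies above the upper fence.

yes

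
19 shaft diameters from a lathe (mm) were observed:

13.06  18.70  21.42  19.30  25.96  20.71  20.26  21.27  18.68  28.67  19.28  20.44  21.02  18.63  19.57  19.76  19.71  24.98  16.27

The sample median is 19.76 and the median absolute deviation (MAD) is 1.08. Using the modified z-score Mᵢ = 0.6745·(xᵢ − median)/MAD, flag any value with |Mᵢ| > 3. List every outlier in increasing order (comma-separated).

13.06, 24.98, 25.96, 28.67

|Mᵢ| > 3 ⇔ |xᵢ − 19.76| > 3·1.08/0.6745 = 4.80.
So outliers lie outside [14.96, 24.56].
13.06: M = -4.18 → outlier.
24.98: M = 3.26 → outlier.
25.96: M = 3.87 → outlier.
28.67: M = 5.56 → outlier.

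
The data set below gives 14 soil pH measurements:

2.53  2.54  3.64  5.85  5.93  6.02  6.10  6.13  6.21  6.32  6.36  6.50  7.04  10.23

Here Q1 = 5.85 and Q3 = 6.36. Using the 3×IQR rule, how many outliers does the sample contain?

IQR = 0.51; fences at 5.85 − 1.53 = 4.32 and 6.36 + 1.53 = 7.89.
Outside the cutoffs: 2.53, 2.54, 3.64, 10.23.

4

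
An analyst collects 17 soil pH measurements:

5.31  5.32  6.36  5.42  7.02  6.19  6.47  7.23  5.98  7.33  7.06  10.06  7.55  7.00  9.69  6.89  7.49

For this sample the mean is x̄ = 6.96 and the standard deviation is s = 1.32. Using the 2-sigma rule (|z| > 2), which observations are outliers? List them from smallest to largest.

Cutoffs at x̄ ± 2s: 6.96 ± 2·1.32 = [4.32, 9.60].
9.69: z = 2.07, |z| > 2 → outlier.
10.06: z = 2.35, |z| > 2 → outlier.
Every other value lies within [4.32, 9.60].

9.69, 10.06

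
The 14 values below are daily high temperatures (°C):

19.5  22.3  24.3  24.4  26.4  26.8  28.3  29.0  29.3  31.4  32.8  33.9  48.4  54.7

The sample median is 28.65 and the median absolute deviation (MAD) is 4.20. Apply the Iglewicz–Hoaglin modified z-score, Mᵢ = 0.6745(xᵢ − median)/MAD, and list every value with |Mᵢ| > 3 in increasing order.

|Mᵢ| > 3 ⇔ |xᵢ − 28.65| > 3·4.20/0.6745 = 18.68.
So outliers lie outside [9.97, 47.33].
48.4: M = 3.17 → outlier.
54.7: M = 4.18 → outlier.

48.4, 54.7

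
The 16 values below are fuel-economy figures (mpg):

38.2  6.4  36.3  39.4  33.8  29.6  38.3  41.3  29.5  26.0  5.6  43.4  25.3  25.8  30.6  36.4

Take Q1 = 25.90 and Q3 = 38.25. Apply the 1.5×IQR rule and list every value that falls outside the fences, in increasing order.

IQR = Q3 − Q1 = 38.25 − 25.90 = 12.35.
Lower fence = Q1 − 1.5·IQR = 25.90 − 18.525 = 7.375.
Upper fence = Q3 + 1.5·IQR = 38.25 + 18.525 = 56.775.
5.6 < 7.375 → outlier.
6.4 < 7.375 → outlier.
All remaining values lie within [7.375, 56.775].

5.6, 6.4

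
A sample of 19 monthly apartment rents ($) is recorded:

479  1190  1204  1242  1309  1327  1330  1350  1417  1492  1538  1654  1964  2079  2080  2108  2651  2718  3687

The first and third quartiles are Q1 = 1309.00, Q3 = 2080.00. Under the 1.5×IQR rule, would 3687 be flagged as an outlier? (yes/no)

yes

IQR = Q3 − Q1 = 2080.00 − 1309.00 = 771.00.
Lower fence = Q1 − 1.5·IQR = 1309.00 − 1156.50 = 152.50.
Upper fence = Q3 + 1.5·IQR = 2080.00 + 1156.50 = 3236.50.
3687 lies above the upper fence.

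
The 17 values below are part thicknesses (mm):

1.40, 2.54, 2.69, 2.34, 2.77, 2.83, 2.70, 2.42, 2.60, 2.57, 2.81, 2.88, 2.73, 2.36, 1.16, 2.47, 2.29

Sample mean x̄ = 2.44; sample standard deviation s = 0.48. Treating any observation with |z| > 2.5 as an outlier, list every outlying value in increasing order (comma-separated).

Cutoffs at x̄ ± 2.5s: 2.44 ± 2.5·0.48 = [1.24, 3.64].
1.16: z = -2.67, |z| > 2.5 → outlier.
Every other value lies within [1.24, 3.64].

1.16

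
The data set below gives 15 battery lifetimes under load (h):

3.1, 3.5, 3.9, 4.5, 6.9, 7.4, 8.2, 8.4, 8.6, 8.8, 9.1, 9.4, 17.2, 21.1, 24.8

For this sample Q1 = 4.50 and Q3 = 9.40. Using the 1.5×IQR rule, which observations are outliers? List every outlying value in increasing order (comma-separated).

17.2, 21.1, 24.8

IQR = Q3 − Q1 = 9.40 − 4.50 = 4.90.
Lower fence = Q1 − 1.5·IQR = 4.50 − 7.35 = -2.85.
Upper fence = Q3 + 1.5·IQR = 9.40 + 7.35 = 16.75.
17.2 > 16.75 → outlier.
21.1 > 16.75 → outlier.
24.8 > 16.75 → outlier.
All remaining values lie within [-2.85, 16.75].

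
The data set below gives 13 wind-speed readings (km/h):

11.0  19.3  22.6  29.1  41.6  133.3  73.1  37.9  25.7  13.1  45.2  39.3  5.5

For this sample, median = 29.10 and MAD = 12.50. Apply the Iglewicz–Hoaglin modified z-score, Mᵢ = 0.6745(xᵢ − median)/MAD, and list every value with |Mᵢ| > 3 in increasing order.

133.3

|Mᵢ| > 3 ⇔ |xᵢ − 29.10| > 3·12.50/0.6745 = 55.60.
So outliers lie outside [-26.50, 84.70].
133.3: M = 5.62 → outlier.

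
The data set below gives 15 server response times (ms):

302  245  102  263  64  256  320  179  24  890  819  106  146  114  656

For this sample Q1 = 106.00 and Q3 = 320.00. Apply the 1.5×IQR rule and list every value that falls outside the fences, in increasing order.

IQR = Q3 − Q1 = 320.00 − 106.00 = 214.00.
Lower fence = Q1 − 1.5·IQR = 106.00 − 321.00 = -215.00.
Upper fence = Q3 + 1.5·IQR = 320.00 + 321.00 = 641.00.
656 > 641.00 → outlier.
819 > 641.00 → outlier.
890 > 641.00 → outlier.
All remaining values lie within [-215.00, 641.00].

656, 819, 890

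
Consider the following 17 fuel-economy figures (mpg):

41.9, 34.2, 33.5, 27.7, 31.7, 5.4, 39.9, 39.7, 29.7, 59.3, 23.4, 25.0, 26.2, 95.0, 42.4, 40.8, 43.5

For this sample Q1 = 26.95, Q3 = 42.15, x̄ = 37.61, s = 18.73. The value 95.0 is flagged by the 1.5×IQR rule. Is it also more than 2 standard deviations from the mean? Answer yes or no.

z = (95.0 − 37.61) / 18.73 = 3.06.
|z| = 3.06 > 2.

yes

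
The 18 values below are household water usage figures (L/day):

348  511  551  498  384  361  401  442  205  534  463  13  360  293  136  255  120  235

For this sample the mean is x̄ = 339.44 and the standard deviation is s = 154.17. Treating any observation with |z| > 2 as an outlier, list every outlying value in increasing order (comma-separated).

Cutoffs at x̄ ± 2s: 339.44 ± 2·154.17 = [31.10, 647.78].
13: z = -2.12, |z| > 2 → outlier.
Every other value lies within [31.10, 647.78].

13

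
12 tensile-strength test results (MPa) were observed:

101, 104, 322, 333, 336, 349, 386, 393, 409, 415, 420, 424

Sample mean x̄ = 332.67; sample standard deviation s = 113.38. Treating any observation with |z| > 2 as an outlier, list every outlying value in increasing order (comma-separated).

Cutoffs at x̄ ± 2s: 332.67 ± 2·113.38 = [105.91, 559.43].
101: z = -2.04, |z| > 2 → outlier.
104: z = -2.02, |z| > 2 → outlier.
Every other value lies within [105.91, 559.43].

101, 104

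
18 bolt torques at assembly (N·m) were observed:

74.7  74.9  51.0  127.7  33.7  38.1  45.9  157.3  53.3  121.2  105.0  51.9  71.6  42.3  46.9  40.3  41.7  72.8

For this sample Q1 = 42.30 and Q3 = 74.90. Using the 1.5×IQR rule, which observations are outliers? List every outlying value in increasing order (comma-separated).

127.7, 157.3

IQR = Q3 − Q1 = 74.90 − 42.30 = 32.60.
Lower fence = Q1 − 1.5·IQR = 42.30 − 48.90 = -6.60.
Upper fence = Q3 + 1.5·IQR = 74.90 + 48.90 = 123.80.
127.7 > 123.80 → outlier.
157.3 > 123.80 → outlier.
All remaining values lie within [-6.60, 123.80].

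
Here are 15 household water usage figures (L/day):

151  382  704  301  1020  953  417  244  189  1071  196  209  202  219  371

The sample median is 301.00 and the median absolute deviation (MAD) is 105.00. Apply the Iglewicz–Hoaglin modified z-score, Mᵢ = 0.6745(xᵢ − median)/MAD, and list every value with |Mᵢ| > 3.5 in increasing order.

|Mᵢ| > 3.5 ⇔ |xᵢ − 301.00| > 3.5·105.00/0.6745 = 544.85.
So outliers lie outside [-243.85, 845.85].
953: M = 4.19 → outlier.
1020: M = 4.62 → outlier.
1071: M = 4.95 → outlier.

953, 1020, 1071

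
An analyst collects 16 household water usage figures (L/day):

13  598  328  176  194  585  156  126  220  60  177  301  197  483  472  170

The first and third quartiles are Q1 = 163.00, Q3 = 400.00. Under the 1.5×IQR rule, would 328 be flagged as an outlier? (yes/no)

IQR = Q3 − Q1 = 400.00 − 163.00 = 237.00.
Lower fence = Q1 − 1.5·IQR = 163.00 − 355.50 = -192.50.
Upper fence = Q3 + 1.5·IQR = 400.00 + 355.50 = 755.50.
328 lies within [-192.50, 755.50].

no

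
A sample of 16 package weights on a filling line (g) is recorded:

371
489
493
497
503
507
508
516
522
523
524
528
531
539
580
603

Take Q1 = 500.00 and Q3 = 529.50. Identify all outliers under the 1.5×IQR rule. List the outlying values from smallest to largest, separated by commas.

IQR = Q3 − Q1 = 529.50 − 500.00 = 29.50.
Lower fence = Q1 − 1.5·IQR = 500.00 − 44.25 = 455.75.
Upper fence = Q3 + 1.5·IQR = 529.50 + 44.25 = 573.75.
371 < 455.75 → outlier.
580 > 573.75 → outlier.
603 > 573.75 → outlier.
All remaining values lie within [455.75, 573.75].

371, 580, 603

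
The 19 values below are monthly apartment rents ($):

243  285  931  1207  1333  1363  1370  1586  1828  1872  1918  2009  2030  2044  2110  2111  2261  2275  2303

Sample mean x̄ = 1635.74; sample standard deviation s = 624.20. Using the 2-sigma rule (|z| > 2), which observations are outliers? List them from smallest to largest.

243, 285

Cutoffs at x̄ ± 2s: 1635.74 ± 2·624.20 = [387.34, 2884.14].
243: z = -2.23, |z| > 2 → outlier.
285: z = -2.16, |z| > 2 → outlier.
Every other value lies within [387.34, 2884.14].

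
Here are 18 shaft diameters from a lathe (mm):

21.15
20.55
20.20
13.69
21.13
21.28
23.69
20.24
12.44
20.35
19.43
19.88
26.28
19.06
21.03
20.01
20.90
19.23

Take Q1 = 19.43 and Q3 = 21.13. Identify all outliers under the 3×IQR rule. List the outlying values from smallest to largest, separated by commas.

12.44, 13.69, 26.28

IQR = Q3 − Q1 = 21.13 − 19.43 = 1.70.
Lower fence = Q1 − 3·IQR = 19.43 − 5.10 = 14.33.
Upper fence = Q3 + 3·IQR = 21.13 + 5.10 = 26.23.
12.44 < 14.33 → outlier.
13.69 < 14.33 → outlier.
26.28 > 26.23 → outlier.
All remaining values lie within [14.33, 26.23].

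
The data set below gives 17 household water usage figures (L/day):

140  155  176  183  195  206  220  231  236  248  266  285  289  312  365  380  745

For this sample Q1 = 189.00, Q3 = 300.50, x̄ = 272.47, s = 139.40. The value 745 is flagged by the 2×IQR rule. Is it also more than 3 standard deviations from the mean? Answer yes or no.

yes

z = (745 − 272.47) / 139.40 = 3.39.
|z| = 3.39 > 3.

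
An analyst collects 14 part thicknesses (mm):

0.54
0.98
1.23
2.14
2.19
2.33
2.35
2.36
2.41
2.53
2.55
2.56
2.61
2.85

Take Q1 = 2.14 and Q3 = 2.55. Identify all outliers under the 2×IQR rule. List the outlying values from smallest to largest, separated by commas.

IQR = Q3 − Q1 = 2.55 − 2.14 = 0.41.
Lower fence = Q1 − 2·IQR = 2.14 − 0.82 = 1.32.
Upper fence = Q3 + 2·IQR = 2.55 + 0.82 = 3.37.
0.54 < 1.32 → outlier.
0.98 < 1.32 → outlier.
1.23 < 1.32 → outlier.
All remaining values lie within [1.32, 3.37].

0.54, 0.98, 1.23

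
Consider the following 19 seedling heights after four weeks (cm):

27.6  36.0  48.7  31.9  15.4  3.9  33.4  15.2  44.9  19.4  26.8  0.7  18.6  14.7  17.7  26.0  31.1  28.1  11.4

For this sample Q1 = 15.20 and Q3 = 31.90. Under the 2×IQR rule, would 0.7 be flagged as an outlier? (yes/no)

no

IQR = Q3 − Q1 = 31.90 − 15.20 = 16.70.
Lower fence = Q1 − 2·IQR = 15.20 − 33.40 = -18.20.
Upper fence = Q3 + 2·IQR = 31.90 + 33.40 = 65.30.
0.7 lies within [-18.20, 65.30].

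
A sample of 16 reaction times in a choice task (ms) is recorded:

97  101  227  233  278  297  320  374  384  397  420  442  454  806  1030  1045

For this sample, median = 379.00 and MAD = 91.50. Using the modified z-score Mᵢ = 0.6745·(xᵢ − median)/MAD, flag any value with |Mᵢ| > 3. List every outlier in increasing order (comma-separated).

806, 1030, 1045

|Mᵢ| > 3 ⇔ |xᵢ − 379.00| > 3·91.50/0.6745 = 406.97.
So outliers lie outside [-27.97, 785.97].
806: M = 3.15 → outlier.
1030: M = 4.80 → outlier.
1045: M = 4.91 → outlier.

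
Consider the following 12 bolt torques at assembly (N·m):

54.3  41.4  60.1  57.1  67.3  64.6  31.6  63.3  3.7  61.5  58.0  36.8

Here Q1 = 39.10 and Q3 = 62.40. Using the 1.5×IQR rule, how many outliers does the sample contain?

1

IQR = 23.30; fences at 39.10 − 34.95 = 4.15 and 62.40 + 34.95 = 97.35.
Outside the cutoffs: 3.7.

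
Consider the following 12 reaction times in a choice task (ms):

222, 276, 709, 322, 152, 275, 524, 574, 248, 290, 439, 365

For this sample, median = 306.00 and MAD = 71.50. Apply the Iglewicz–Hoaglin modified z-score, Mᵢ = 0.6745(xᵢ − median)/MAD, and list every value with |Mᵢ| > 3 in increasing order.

709

|Mᵢ| > 3 ⇔ |xᵢ − 306.00| > 3·71.50/0.6745 = 318.01.
So outliers lie outside [-12.01, 624.01].
709: M = 3.80 → outlier.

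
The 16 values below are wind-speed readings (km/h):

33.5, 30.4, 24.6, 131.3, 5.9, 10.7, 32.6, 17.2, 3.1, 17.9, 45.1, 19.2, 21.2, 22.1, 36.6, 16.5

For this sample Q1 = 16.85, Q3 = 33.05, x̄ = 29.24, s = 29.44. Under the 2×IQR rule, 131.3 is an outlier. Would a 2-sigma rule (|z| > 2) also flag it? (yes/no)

yes

z = (131.3 − 29.24) / 29.44 = 3.47.
|z| = 3.47 > 2.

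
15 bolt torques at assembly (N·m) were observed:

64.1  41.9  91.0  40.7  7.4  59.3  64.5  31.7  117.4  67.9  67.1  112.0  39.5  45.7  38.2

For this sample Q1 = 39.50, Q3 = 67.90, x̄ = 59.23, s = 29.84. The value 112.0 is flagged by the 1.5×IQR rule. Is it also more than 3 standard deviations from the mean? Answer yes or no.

z = (112.0 − 59.23) / 29.84 = 1.77.
|z| = 1.77 ≤ 3.

no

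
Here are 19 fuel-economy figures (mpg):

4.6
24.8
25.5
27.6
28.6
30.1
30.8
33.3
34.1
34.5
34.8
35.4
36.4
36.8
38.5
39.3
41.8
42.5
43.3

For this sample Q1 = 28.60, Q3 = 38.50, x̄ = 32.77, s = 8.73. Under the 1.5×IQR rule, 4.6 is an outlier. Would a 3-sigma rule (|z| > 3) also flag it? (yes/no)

yes

z = (4.6 − 32.77) / 8.73 = -3.23.
|z| = 3.23 > 3.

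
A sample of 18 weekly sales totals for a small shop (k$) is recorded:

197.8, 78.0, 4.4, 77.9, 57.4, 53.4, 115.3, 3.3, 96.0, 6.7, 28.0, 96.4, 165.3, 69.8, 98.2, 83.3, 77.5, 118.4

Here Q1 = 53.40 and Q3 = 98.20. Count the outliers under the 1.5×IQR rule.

1

IQR = 44.80; fences at 53.40 − 67.20 = -13.80 and 98.20 + 67.20 = 165.40.
Outside the cutoffs: 197.8.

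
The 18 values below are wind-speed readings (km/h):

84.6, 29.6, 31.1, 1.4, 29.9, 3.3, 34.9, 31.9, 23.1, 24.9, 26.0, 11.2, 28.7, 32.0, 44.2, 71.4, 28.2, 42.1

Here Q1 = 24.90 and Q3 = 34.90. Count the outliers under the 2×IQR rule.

4

IQR = 10.00; fences at 24.90 − 20.00 = 4.90 and 34.90 + 20.00 = 54.90.
Outside the cutoffs: 1.4, 3.3, 71.4, 84.6.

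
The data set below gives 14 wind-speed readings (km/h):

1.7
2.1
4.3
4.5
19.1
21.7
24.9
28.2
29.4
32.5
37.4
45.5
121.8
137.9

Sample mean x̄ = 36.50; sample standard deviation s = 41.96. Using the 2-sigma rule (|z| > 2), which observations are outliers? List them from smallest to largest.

Cutoffs at x̄ ± 2s: 36.50 ± 2·41.96 = [-47.42, 120.42].
121.8: z = 2.03, |z| > 2 → outlier.
137.9: z = 2.42, |z| > 2 → outlier.
Every other value lies within [-47.42, 120.42].

121.8, 137.9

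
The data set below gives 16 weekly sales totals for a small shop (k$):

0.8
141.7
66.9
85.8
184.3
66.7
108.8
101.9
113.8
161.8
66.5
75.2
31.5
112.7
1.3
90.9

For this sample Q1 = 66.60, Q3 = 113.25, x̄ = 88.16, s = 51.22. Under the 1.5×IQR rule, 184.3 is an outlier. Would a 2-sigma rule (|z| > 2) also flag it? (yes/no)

no

z = (184.3 − 88.16) / 51.22 = 1.88.
|z| = 1.88 ≤ 2.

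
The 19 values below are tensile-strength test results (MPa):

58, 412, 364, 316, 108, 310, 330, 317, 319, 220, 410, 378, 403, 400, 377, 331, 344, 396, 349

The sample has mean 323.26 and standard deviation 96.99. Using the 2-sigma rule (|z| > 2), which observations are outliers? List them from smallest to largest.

58, 108

Cutoffs at x̄ ± 2s: 323.26 ± 2·96.99 = [129.28, 517.24].
58: z = -2.73, |z| > 2 → outlier.
108: z = -2.22, |z| > 2 → outlier.
Every other value lies within [129.28, 517.24].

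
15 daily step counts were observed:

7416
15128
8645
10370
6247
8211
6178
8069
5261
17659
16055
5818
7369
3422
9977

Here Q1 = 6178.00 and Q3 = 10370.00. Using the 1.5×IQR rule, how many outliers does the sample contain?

IQR = 4192.00; fences at 6178.00 − 6288.00 = -110.00 and 10370.00 + 6288.00 = 16658.00.
Outside the cutoffs: 17659.

1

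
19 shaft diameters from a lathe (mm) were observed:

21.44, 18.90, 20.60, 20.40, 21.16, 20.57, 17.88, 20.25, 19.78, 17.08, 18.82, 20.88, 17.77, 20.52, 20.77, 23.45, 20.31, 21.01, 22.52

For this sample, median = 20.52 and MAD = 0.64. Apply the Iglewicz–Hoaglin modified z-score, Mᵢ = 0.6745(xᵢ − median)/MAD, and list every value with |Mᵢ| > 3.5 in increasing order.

17.08

|Mᵢ| > 3.5 ⇔ |xᵢ − 20.52| > 3.5·0.64/0.6745 = 3.32.
So outliers lie outside [17.20, 23.84].
17.08: M = -3.63 → outlier.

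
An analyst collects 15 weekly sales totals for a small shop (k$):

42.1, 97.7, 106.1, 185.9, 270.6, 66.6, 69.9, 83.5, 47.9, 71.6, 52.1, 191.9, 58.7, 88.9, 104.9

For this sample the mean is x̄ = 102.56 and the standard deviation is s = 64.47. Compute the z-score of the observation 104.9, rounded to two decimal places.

z = (104.9 − 102.56) / 64.47 = 0.04.

0.04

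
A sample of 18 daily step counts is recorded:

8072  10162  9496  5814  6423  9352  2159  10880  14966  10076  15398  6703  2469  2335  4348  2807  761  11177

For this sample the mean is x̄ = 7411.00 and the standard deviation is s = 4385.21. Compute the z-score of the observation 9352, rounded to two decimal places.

z = (9352 − 7411.00) / 4385.21 = 0.44.

0.44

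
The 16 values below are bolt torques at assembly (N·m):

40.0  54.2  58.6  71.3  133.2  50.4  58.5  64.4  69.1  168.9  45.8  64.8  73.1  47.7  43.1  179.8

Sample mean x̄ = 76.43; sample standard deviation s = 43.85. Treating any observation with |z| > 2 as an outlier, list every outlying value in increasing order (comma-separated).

Cutoffs at x̄ ± 2s: 76.43 ± 2·43.85 = [-11.27, 164.13].
168.9: z = 2.11, |z| > 2 → outlier.
179.8: z = 2.36, |z| > 2 → outlier.
Every other value lies within [-11.27, 164.13].

168.9, 179.8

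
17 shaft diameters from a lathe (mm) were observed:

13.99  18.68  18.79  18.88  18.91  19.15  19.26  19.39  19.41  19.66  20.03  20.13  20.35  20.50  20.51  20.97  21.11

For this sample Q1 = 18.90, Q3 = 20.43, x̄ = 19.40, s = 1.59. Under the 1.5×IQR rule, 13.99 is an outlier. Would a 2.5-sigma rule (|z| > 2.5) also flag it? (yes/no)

z = (13.99 − 19.40) / 1.59 = -3.40.
|z| = 3.40 > 2.5.

yes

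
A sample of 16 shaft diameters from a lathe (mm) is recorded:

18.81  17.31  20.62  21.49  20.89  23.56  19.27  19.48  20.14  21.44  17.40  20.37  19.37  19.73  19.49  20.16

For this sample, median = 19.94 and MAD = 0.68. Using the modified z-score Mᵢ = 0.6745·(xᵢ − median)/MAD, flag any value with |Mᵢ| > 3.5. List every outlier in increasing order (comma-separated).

23.56

|Mᵢ| > 3.5 ⇔ |xᵢ − 19.94| > 3.5·0.68/0.6745 = 3.53.
So outliers lie outside [16.41, 23.47].
23.56: M = 3.59 → outlier.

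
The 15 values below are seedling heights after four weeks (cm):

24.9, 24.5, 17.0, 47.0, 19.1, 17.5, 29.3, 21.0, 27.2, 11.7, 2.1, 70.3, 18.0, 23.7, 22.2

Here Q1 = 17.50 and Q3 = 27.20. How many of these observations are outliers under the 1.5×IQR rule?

3

IQR = 9.70; fences at 17.50 − 14.55 = 2.95 and 27.20 + 14.55 = 41.75.
Outside the cutoffs: 2.1, 47.0, 70.3.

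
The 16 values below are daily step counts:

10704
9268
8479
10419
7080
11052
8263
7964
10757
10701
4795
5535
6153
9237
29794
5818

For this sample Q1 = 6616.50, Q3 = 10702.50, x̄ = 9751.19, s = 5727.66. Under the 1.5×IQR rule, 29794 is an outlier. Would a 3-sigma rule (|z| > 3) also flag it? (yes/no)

z = (29794 − 9751.19) / 5727.66 = 3.50.
|z| = 3.50 > 3.

yes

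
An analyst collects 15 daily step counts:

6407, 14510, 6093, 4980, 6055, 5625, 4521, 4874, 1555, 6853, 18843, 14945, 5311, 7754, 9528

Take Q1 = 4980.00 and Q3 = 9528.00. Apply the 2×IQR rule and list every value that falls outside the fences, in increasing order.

18843

IQR = Q3 − Q1 = 9528.00 − 4980.00 = 4548.00.
Lower fence = Q1 − 2·IQR = 4980.00 − 9096.00 = -4116.00.
Upper fence = Q3 + 2·IQR = 9528.00 + 9096.00 = 18624.00.
18843 > 18624.00 → outlier.
All remaining values lie within [-4116.00, 18624.00].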